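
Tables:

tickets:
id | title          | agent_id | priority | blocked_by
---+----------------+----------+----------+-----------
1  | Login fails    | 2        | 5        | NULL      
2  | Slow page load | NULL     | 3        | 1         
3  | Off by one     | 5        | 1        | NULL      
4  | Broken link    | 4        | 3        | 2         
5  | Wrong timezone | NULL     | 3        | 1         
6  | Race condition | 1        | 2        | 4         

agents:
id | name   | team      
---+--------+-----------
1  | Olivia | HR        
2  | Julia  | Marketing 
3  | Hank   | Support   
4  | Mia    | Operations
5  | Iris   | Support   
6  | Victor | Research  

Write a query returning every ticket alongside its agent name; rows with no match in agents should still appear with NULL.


LEFT JOIN keeps every row from tickets (the left table); where agent_id has no match in agents, the agent columns become NULL. Walk through each ticket:
  - ticket 1 (Login fails): agent_id=2 -> matches Julia
  - ticket 2 (Slow page load): agent_id=NULL, no match -> kept with NULL
  - ticket 3 (Off by one): agent_id=5 -> matches Iris
  - ticket 4 (Broken link): agent_id=4 -> matches Mia
  - ticket 5 (Wrong timezone): agent_id=NULL, no match -> kept with NULL
  - ticket 6 (Race condition): agent_id=1 -> matches Olivia
All 6 rows appear; 2 have NULL agent.

SQL:
SELECT a.title, b.name AS agent
FROM tickets a
LEFT JOIN agents b ON a.agent_id = b.id

Result:
title          | agent 
---------------+-------
Login fails    | Julia 
Slow page load | NULL  
Off by one     | Iris  
Broken link    | Mia   
Wrong timezone | NULL  
Race condition | Olivia


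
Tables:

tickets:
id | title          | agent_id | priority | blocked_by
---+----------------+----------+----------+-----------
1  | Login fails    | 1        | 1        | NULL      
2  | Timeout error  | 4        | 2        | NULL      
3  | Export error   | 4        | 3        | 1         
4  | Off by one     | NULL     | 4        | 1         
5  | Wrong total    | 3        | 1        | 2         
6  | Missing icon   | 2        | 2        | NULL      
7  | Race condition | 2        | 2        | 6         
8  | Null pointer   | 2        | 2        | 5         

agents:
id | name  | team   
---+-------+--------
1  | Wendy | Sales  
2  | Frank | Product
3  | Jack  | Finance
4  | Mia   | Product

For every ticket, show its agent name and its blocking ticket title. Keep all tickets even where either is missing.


Two LEFT JOINs from the same base table tickets: one to agents via agent_id, one to tickets itself via blocked_by. Both are LEFT so every ticket is preserved.
Match against agents:
  - ticket 1 (Login fails): agent_id=1 -> matches Wendy
  - ticket 2 (Timeout error): agent_id=4 -> matches Mia
  - ticket 3 (Export error): agent_id=4 -> matches Mia
  - ticket 4 (Off by one): agent_id=NULL, no match -> kept with NULL
  - ticket 5 (Wrong total): agent_id=3 -> matches Jack
  - ticket 6 (Missing icon): agent_id=2 -> matches Frank
  - ticket 7 (Race condition): agent_id=2 -> matches Frank
  - ticket 8 (Null pointer): agent_id=2 -> matches Frank
Match against tickets (self):
  - ticket 1 (Login fails): blocked_by=NULL -> NULL
  - ticket 2 (Timeout error): blocked_by=NULL -> NULL
  - ticket 3 (Export error): blocked_by=1 -> Login fails
  - ticket 4 (Off by one): blocked_by=1 -> Login fails
  - ticket 5 (Wrong total): blocked_by=2 -> Timeout error
  - ticket 6 (Missing icon): blocked_by=NULL -> NULL
  - ticket 7 (Race condition): blocked_by=6 -> Missing icon
  - ticket 8 (Null pointer): blocked_by=5 -> Wrong total

SQL:
SELECT a.title, b.name AS agent, c.title AS blocked_by
FROM tickets a
LEFT JOIN agents b ON a.agent_id = b.id
LEFT JOIN tickets c ON a.blocked_by = c.id

Result:
title          | agent | blocked_by   
---------------+-------+--------------
Login fails    | Wendy | NULL         
Timeout error  | Mia   | NULL         
Export error   | Mia   | Login fails  
Off by one     | NULL  | Login fails  
Wrong total    | Jack  | Timeout error
Missing icon   | Frank | NULL         
Race condition | Frank | Missing icon 
Null pointer   | Frank | Wrong total  


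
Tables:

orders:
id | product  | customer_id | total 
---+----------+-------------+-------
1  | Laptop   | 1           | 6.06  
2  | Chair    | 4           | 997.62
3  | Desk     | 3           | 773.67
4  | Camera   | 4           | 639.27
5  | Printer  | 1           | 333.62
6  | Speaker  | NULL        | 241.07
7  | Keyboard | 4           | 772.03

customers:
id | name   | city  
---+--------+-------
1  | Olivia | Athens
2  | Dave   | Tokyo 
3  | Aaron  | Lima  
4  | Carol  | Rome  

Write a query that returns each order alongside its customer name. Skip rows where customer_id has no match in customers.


INNER JOIN keeps only orders rows whose customer_id matches an id in customers. Walk through each order:
  - order 1 (Laptop): customer_id=1 -> matches Olivia
  - order 2 (Chair): customer_id=4 -> matches Carol
  - order 3 (Desk): customer_id=3 -> matches Aaron
  - order 4 (Camera): customer_id=4 -> matches Carol
  - order 5 (Printer): customer_id=1 -> matches Olivia
  - order 6 (Speaker): customer_id=NULL, no match -> dropped
  - order 7 (Keyboard): customer_id=4 -> matches Carol
So 1 of 7 rows is dropped.

SQL:
SELECT a.product, b.name AS customer
FROM orders a
INNER JOIN customers b ON a.customer_id = b.id

Result:
product  | customer
---------+---------
Laptop   | Olivia  
Chair    | Carol   
Desk     | Aaron   
Camera   | Carol   
Printer  | Olivia  
Keyboard | Carol   


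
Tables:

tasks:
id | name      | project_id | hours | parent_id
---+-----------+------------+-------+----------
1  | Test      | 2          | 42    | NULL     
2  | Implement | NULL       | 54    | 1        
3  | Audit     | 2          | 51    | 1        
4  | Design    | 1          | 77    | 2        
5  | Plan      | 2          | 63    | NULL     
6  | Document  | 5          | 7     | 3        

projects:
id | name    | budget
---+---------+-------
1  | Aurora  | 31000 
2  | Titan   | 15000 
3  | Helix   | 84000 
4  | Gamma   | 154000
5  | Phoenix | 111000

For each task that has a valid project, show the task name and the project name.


INNER JOIN keeps only tasks rows whose project_id matches an id in projects. Walk through each task:
  - task 1 (Test): project_id=2 -> matches Titan
  - task 2 (Implement): project_id=NULL, no match -> dropped
  - task 3 (Audit): project_id=2 -> matches Titan
  - task 4 (Design): project_id=1 -> matches Aurora
  - task 5 (Plan): project_id=2 -> matches Titan
  - task 6 (Document): project_id=5 -> matches Phoenix
So 1 of 6 rows is dropped.

SQL:
SELECT a.name, b.name AS project
FROM tasks a
INNER JOIN projects b ON a.project_id = b.id

Result:
name     | project
---------+--------
Test     | Titan  
Audit    | Titan  
Design   | Aurora 
Plan     | Titan  
Document | Phoenix


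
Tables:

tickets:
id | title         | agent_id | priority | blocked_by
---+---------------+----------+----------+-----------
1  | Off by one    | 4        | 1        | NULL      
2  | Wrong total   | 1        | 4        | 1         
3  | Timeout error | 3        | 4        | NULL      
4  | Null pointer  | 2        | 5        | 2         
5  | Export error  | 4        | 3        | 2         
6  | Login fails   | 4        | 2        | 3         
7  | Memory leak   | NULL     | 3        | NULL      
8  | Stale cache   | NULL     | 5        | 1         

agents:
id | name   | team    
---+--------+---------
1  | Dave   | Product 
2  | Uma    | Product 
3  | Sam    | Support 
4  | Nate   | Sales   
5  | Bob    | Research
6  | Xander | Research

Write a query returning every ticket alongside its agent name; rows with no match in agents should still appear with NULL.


LEFT JOIN keeps every row from tickets (the left table); where agent_id has no match in agents, the agent columns become NULL. Walk through each ticket:
  - ticket 1 (Off by one): agent_id=4 -> matches Nate
  - ticket 2 (Wrong total): agent_id=1 -> matches Dave
  - ticket 3 (Timeout error): agent_id=3 -> matches Sam
  - ticket 4 (Null pointer): agent_id=2 -> matches Uma
  - ticket 5 (Export error): agent_id=4 -> matches Nate
  - ticket 6 (Login fails): agent_id=4 -> matches Nate
  - ticket 7 (Memory leak): agent_id=NULL, no match -> kept with NULL
  - ticket 8 (Stale cache): agent_id=NULL, no match -> kept with NULL
All 8 rows appear; 2 have NULL agent.

SQL:
SELECT a.title, b.name AS agent
FROM tickets a
LEFT JOIN agents b ON a.agent_id = b.id

Result:
title         | agent
--------------+------
Off by one    | Nate 
Wrong total   | Dave 
Timeout error | Sam  
Null pointer  | Uma  
Export error  | Nate 
Login fails   | Nate 
Memory leak   | NULL 
Stale cache   | NULL 


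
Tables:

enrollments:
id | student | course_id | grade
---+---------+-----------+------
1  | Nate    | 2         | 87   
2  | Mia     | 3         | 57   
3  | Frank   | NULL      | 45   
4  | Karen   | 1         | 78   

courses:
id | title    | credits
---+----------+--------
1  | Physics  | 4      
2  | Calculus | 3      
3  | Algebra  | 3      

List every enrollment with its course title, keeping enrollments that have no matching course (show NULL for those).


LEFT JOIN keeps every row from enrollments (the left table); where course_id has no match in courses, the course columns become NULL. Walk through each enrollment:
  - enrollment 1 (Nate): course_id=2 -> matches Calculus
  - enrollment 2 (Mia): course_id=3 -> matches Algebra
  - enrollment 3 (Frank): course_id=NULL, no match -> kept with NULL
  - enrollment 4 (Karen): course_id=1 -> matches Physics
All 4 rows appear; 1 has NULL course.

SQL:
SELECT a.student, b.title AS course
FROM enrollments a
LEFT JOIN courses b ON a.course_id = b.id

Result:
student | course  
--------+---------
Nate    | Calculus
Mia     | Algebra 
Frank   | NULL    
Karen   | Physics 


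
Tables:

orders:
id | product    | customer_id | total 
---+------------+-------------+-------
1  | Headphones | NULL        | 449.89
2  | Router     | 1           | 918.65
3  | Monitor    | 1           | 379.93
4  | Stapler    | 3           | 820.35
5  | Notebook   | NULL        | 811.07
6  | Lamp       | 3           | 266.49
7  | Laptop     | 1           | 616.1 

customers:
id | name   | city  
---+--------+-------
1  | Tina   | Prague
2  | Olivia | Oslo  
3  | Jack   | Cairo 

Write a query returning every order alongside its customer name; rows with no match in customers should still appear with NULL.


LEFT JOIN keeps every row from orders (the left table); where customer_id has no match in customers, the customer columns become NULL. Walk through each order:
  - order 1 (Headphones): customer_id=NULL, no match -> kept with NULL
  - order 2 (Router): customer_id=1 -> matches Tina
  - order 3 (Monitor): customer_id=1 -> matches Tina
  - order 4 (Stapler): customer_id=3 -> matches Jack
  - order 5 (Notebook): customer_id=NULL, no match -> kept with NULL
  - order 6 (Lamp): customer_id=3 -> matches Jack
  - order 7 (Laptop): customer_id=1 -> matches Tina
All 7 rows appear; 2 have NULL customer.

SQL:
SELECT a.product, b.name AS customer
FROM orders a
LEFT JOIN customers b ON a.customer_id = b.id

Result:
product    | customer
-----------+---------
Headphones | NULL    
Router     | Tina    
Monitor    | Tina    
Stapler    | Jack    
Notebook   | NULL    
Lamp       | Jack    
Laptop     | Tina    


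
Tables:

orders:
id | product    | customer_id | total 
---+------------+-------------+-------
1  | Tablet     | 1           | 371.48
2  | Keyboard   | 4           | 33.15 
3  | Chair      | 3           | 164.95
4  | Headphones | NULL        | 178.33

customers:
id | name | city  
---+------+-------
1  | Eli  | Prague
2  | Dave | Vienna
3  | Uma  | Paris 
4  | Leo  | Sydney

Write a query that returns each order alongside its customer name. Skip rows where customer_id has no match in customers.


INNER JOIN keeps only orders rows whose customer_id matches an id in customers. Walk through each order:
  - order 1 (Tablet): customer_id=1 -> matches Eli
  - order 2 (Keyboard): customer_id=4 -> matches Leo
  - order 3 (Chair): customer_id=3 -> matches Uma
  - order 4 (Headphones): customer_id=NULL, no match -> dropped
So 1 of 4 rows is dropped.

SQL:
SELECT a.product, b.name AS customer
FROM orders a
INNER JOIN customers b ON a.customer_id = b.id

Result:
product  | customer
---------+---------
Tablet   | Eli     
Keyboard | Leo     
Chair    | Uma     


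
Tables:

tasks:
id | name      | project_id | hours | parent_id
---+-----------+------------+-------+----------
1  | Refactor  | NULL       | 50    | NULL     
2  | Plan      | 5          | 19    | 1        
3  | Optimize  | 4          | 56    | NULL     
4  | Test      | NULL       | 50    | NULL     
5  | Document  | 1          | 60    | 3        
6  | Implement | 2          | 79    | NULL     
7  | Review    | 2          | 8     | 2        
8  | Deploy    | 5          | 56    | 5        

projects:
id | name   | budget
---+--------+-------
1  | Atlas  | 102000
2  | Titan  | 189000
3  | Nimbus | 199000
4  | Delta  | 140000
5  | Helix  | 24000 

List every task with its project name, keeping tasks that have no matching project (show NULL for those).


LEFT JOIN keeps every row from tasks (the left table); where project_id has no match in projects, the project columns become NULL. Walk through each task:
  - task 1 (Refactor): project_id=NULL, no match -> kept with NULL
  - task 2 (Plan): project_id=5 -> matches Helix
  - task 3 (Optimize): project_id=4 -> matches Delta
  - task 4 (Test): project_id=NULL, no match -> kept with NULL
  - task 5 (Document): project_id=1 -> matches Atlas
  - task 6 (Implement): project_id=2 -> matches Titan
  - task 7 (Review): project_id=2 -> matches Titan
  - task 8 (Deploy): project_id=5 -> matches Helix
All 8 rows appear; 2 have NULL project.

SQL:
SELECT a.name, b.name AS project
FROM tasks a
LEFT JOIN projects b ON a.project_id = b.id

Result:
name      | project
----------+--------
Refactor  | NULL   
Plan      | Helix  
Optimize  | Delta  
Test      | NULL   
Document  | Atlas  
Implement | Titan  
Review    | Titan  
Deploy    | Helix  


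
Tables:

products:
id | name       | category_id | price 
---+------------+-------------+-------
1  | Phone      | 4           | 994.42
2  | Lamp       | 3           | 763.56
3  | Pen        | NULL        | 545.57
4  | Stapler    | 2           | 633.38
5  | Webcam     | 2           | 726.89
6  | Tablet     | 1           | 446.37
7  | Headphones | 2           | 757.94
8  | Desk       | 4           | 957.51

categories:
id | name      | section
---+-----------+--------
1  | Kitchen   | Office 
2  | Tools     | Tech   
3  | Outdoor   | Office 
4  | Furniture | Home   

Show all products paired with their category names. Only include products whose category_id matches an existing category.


INNER JOIN keeps only products rows whose category_id matches an id in categories. Walk through each product:
  - product 1 (Phone): category_id=4 -> matches Furniture
  - product 2 (Lamp): category_id=3 -> matches Outdoor
  - product 3 (Pen): category_id=NULL, no match -> dropped
  - product 4 (Stapler): category_id=2 -> matches Tools
  - product 5 (Webcam): category_id=2 -> matches Tools
  - product 6 (Tablet): category_id=1 -> matches Kitchen
  - product 7 (Headphones): category_id=2 -> matches Tools
  - product 8 (Desk): category_id=4 -> matches Furniture
So 1 of 8 rows is dropped.

SQL:
SELECT a.name, b.name AS category
FROM products a
INNER JOIN categories b ON a.category_id = b.id

Result:
name       | category 
-----------+----------
Phone      | Furniture
Lamp       | Outdoor  
Stapler    | Tools    
Webcam     | Tools    
Tablet     | Kitchen  
Headphones | Tools    
Desk       | Furniture


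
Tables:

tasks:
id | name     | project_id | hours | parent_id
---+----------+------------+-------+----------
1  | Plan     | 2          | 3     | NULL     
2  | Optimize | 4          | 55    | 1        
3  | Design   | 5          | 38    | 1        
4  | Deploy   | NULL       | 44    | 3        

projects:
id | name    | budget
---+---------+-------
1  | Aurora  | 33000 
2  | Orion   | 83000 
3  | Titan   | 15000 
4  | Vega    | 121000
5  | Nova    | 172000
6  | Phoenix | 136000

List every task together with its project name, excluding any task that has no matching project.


INNER JOIN keeps only tasks rows whose project_id matches an id in projects. Walk through each task:
  - task 1 (Plan): project_id=2 -> matches Orion
  - task 2 (Optimize): project_id=4 -> matches Vega
  - task 3 (Design): project_id=5 -> matches Nova
  - task 4 (Deploy): project_id=NULL, no match -> dropped
So 1 of 4 rows is dropped.

SQL:
SELECT a.name, b.name AS project
FROM tasks a
INNER JOIN projects b ON a.project_id = b.id

Result:
name     | project
---------+--------
Plan     | Orion  
Optimize | Vega   
Design   | Nova   


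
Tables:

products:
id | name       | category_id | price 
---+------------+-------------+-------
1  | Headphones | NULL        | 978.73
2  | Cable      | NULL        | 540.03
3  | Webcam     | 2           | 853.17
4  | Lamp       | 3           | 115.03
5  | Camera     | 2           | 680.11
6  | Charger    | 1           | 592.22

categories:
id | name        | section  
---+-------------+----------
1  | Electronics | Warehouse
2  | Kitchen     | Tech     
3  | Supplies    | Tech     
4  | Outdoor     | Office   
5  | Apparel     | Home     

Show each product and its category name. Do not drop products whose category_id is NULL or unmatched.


LEFT JOIN keeps every row from products (the left table); where category_id has no match in categories, the category columns become NULL. Walk through each product:
  - product 1 (Headphones): category_id=NULL, no match -> kept with NULL
  - product 2 (Cable): category_id=NULL, no match -> kept with NULL
  - product 3 (Webcam): category_id=2 -> matches Kitchen
  - product 4 (Lamp): category_id=3 -> matches Supplies
  - product 5 (Camera): category_id=2 -> matches Kitchen
  - product 6 (Charger): category_id=1 -> matches Electronics
All 6 rows appear; 2 have NULL category.

SQL:
SELECT a.name, b.name AS category
FROM products a
LEFT JOIN categories b ON a.category_id = b.id

Result:
name       | category   
-----------+------------
Headphones | NULL       
Cable      | NULL       
Webcam     | Kitchen    
Lamp       | Supplies   
Camera     | Kitchen    
Charger    | Electronics


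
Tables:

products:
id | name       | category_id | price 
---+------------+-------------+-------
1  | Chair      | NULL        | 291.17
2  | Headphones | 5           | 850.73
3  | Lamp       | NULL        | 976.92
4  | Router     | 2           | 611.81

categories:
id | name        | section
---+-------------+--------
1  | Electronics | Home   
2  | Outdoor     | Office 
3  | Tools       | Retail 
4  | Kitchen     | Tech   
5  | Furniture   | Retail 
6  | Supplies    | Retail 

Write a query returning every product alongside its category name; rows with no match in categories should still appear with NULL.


LEFT JOIN keeps every row from products (the left table); where category_id has no match in categories, the category columns become NULL. Walk through each product:
  - product 1 (Chair): category_id=NULL, no match -> kept with NULL
  - product 2 (Headphones): category_id=5 -> matches Furniture
  - product 3 (Lamp): category_id=NULL, no match -> kept with NULL
  - product 4 (Router): category_id=2 -> matches Outdoor
All 4 rows appear; 2 have NULL category.

SQL:
SELECT a.name, b.name AS category
FROM products a
LEFT JOIN categories b ON a.category_id = b.id

Result:
name       | category 
-----------+----------
Chair      | NULL     
Headphones | Furniture
Lamp       | NULL     
Router     | Outdoor  


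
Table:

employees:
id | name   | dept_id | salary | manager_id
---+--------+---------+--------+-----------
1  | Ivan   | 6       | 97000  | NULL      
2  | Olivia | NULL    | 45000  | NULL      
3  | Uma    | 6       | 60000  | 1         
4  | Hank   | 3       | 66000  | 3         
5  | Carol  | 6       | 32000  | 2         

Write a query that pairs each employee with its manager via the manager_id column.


This is a self-join: employees is joined to a second copy of itself, matching each row's manager_id to another row's id. Use LEFT JOIN so rows with manager_id=NULL are kept.
  - employee 1 (Ivan): manager_id=NULL -> NULL
  - employee 2 (Olivia): manager_id=NULL -> NULL
  - employee 3 (Uma): manager_id=1 -> Ivan
  - employee 4 (Hank): manager_id=3 -> Uma
  - employee 5 (Carol): manager_id=2 -> Olivia

SQL:
SELECT a.name AS item, b.name AS manager
FROM employees a
LEFT JOIN employees b ON a.manager_id = b.id

Result:
item   | manager
-------+--------
Ivan   | NULL   
Olivia | NULL   
Uma    | Ivan   
Hank   | Uma    
Carol  | Olivia 


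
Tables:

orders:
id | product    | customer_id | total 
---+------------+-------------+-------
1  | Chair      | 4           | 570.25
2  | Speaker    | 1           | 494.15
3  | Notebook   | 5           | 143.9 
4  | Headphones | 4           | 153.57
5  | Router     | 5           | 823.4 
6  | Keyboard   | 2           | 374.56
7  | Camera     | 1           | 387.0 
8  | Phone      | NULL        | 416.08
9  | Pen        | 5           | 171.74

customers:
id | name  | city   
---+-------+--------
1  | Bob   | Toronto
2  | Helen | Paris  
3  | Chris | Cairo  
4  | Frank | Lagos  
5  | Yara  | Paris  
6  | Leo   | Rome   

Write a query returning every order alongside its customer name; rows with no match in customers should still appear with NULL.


LEFT JOIN keeps every row from orders (the left table); where customer_id has no match in customers, the customer columns become NULL. Walk through each order:
  - order 1 (Chair): customer_id=4 -> matches Frank
  - order 2 (Speaker): customer_id=1 -> matches Bob
  - order 3 (Notebook): customer_id=5 -> matches Yara
  - order 4 (Headphones): customer_id=4 -> matches Frank
  - order 5 (Router): customer_id=5 -> matches Yara
  - order 6 (Keyboard): customer_id=2 -> matches Helen
  - order 7 (Camera): customer_id=1 -> matches Bob
  - order 8 (Phone): customer_id=NULL, no match -> kept with NULL
  - order 9 (Pen): customer_id=5 -> matches Yara
All 9 rows appear; 1 has NULL customer.

SQL:
SELECT a.product, b.name AS customer
FROM orders a
LEFT JOIN customers b ON a.customer_id = b.id

Result:
product    | customer
-----------+---------
Chair      | Frank   
Speaker    | Bob     
Notebook   | Yara    
Headphones | Frank   
Router     | Yara    
Keyboard   | Helen   
Camera     | Bob     
Phone      | NULL    
Pen        | Yara    


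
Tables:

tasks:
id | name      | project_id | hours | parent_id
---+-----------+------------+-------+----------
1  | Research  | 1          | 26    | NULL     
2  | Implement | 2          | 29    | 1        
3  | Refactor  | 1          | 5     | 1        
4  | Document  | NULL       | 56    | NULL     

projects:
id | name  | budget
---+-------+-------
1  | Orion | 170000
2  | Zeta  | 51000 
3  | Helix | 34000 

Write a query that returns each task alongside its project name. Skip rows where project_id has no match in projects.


INNER JOIN keeps only tasks rows whose project_id matches an id in projects. Walk through each task:
  - task 1 (Research): project_id=1 -> matches Orion
  - task 2 (Implement): project_id=2 -> matches Zeta
  - task 3 (Refactor): project_id=1 -> matches Orion
  - task 4 (Document): project_id=NULL, no match -> dropped
So 1 of 4 rows is dropped.

SQL:
SELECT a.name, b.name AS project
FROM tasks a
INNER JOIN projects b ON a.project_id = b.id

Result:
name      | project
----------+--------
Research  | Orion  
Implement | Zeta   
Refactor  | Orion  


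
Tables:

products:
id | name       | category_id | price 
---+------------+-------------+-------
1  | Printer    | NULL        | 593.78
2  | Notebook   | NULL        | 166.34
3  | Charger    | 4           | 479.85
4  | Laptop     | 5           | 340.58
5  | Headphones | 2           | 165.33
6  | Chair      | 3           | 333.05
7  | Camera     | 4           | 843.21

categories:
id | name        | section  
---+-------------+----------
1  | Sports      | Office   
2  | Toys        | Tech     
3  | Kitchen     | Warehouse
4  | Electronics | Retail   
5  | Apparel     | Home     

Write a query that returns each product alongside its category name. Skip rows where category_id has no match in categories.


INNER JOIN keeps only products rows whose category_id matches an id in categories. Walk through each product:
  - product 1 (Printer): category_id=NULL, no match -> dropped
  - product 2 (Notebook): category_id=NULL, no match -> dropped
  - product 3 (Charger): category_id=4 -> matches Electronics
  - product 4 (Laptop): category_id=5 -> matches Apparel
  - product 5 (Headphones): category_id=2 -> matches Toys
  - product 6 (Chair): category_id=3 -> matches Kitchen
  - product 7 (Camera): category_id=4 -> matches Electronics
So 2 of 7 rows are dropped.

SQL:
SELECT a.name, b.name AS category
FROM products a
INNER JOIN categories b ON a.category_id = b.id

Result:
name       | category   
-----------+------------
Charger    | Electronics
Laptop     | Apparel    
Headphones | Toys       
Chair      | Kitchen    
Camera     | Electronics


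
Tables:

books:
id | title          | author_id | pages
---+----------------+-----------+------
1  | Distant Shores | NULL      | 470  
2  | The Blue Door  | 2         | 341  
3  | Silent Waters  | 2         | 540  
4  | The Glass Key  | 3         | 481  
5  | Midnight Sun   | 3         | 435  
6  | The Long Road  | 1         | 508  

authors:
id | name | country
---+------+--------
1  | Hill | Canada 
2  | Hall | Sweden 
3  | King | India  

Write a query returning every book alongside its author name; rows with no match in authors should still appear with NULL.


LEFT JOIN keeps every row from books (the left table); where author_id has no match in authors, the author columns become NULL. Walk through each book:
  - book 1 (Distant Shores): author_id=NULL, no match -> kept with NULL
  - book 2 (The Blue Door): author_id=2 -> matches Hall
  - book 3 (Silent Waters): author_id=2 -> matches Hall
  - book 4 (The Glass Key): author_id=3 -> matches King
  - book 5 (Midnight Sun): author_id=3 -> matches King
  - book 6 (The Long Road): author_id=1 -> matches Hill
All 6 rows appear; 1 has NULL author.

SQL:
SELECT a.title, b.name AS author
FROM books a
LEFT JOIN authors b ON a.author_id = b.id

Result:
title          | author
---------------+-------
Distant Shores | NULL  
The Blue Door  | Hall  
Silent Waters  | Hall  
The Glass Key  | King  
Midnight Sun   | King  
The Long Road  | Hill  


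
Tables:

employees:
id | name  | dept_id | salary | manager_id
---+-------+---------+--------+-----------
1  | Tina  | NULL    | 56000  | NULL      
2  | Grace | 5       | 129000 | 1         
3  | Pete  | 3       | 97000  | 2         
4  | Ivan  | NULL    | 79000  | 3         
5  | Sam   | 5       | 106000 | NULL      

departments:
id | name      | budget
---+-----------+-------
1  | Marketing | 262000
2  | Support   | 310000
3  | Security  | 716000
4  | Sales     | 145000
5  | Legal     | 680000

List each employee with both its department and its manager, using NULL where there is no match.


Two LEFT JOINs from the same base table employees: one to departments via dept_id, one to employees itself via manager_id. Both are LEFT so every employee is preserved.
Match against departments:
  - employee 1 (Tina): dept_id=NULL, no match -> kept with NULL
  - employee 2 (Grace): dept_id=5 -> matches Legal
  - employee 3 (Pete): dept_id=3 -> matches Security
  - employee 4 (Ivan): dept_id=NULL, no match -> kept with NULL
  - employee 5 (Sam): dept_id=5 -> matches Legal
Match against employees (self):
  - employee 1 (Tina): manager_id=NULL -> NULL
  - employee 2 (Grace): manager_id=1 -> Tina
  - employee 3 (Pete): manager_id=2 -> Grace
  - employee 4 (Ivan): manager_id=3 -> Pete
  - employee 5 (Sam): manager_id=NULL -> NULL

SQL:
SELECT a.name, b.name AS department, c.name AS manager
FROM employees a
LEFT JOIN departments b ON a.dept_id = b.id
LEFT JOIN employees c ON a.manager_id = c.id

Result:
name  | department | manager
------+------------+--------
Tina  | NULL       | NULL   
Grace | Legal      | Tina   
Pete  | Security   | Grace  
Ivan  | NULL       | Pete   
Sam   | Legal      | NULL   


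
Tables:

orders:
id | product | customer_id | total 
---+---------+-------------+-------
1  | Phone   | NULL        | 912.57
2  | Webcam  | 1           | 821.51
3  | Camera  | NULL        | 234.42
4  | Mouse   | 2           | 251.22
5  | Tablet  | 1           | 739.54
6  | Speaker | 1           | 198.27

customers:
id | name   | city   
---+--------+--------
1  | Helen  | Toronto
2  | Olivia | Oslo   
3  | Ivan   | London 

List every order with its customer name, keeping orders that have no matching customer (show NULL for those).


LEFT JOIN keeps every row from orders (the left table); where customer_id has no match in customers, the customer columns become NULL. Walk through each order:
  - order 1 (Phone): customer_id=NULL, no match -> kept with NULL
  - order 2 (Webcam): customer_id=1 -> matches Helen
  - order 3 (Camera): customer_id=NULL, no match -> kept with NULL
  - order 4 (Mouse): customer_id=2 -> matches Olivia
  - order 5 (Tablet): customer_id=1 -> matches Helen
  - order 6 (Speaker): customer_id=1 -> matches Helen
All 6 rows appear; 2 have NULL customer.

SQL:
SELECT a.product, b.name AS customer
FROM orders a
LEFT JOIN customers b ON a.customer_id = b.id

Result:
product | customer
--------+---------
Phone   | NULL    
Webcam  | Helen   
Camera  | NULL    
Mouse   | Olivia  
Tablet  | Helen   
Speaker | Helen   


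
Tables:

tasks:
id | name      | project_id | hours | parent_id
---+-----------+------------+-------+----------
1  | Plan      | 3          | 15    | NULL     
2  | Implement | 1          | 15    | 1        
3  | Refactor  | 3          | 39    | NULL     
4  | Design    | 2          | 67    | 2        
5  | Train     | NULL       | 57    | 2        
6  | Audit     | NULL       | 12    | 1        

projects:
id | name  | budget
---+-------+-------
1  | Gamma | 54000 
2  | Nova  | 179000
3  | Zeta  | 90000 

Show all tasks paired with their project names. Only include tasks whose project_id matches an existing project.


INNER JOIN keeps only tasks rows whose project_id matches an id in projects. Walk through each task:
  - task 1 (Plan): project_id=3 -> matches Zeta
  - task 2 (Implement): project_id=1 -> matches Gamma
  - task 3 (Refactor): project_id=3 -> matches Zeta
  - task 4 (Design): project_id=2 -> matches Nova
  - task 5 (Train): project_id=NULL, no match -> dropped
  - task 6 (Audit): project_id=NULL, no match -> dropped
So 2 of 6 rows are dropped.

SQL:
SELECT a.name, b.name AS project
FROM tasks a
INNER JOIN projects b ON a.project_id = b.id

Result:
name      | project
----------+--------
Plan      | Zeta   
Implement | Gamma  
Refactor  | Zeta   
Design    | Nova   


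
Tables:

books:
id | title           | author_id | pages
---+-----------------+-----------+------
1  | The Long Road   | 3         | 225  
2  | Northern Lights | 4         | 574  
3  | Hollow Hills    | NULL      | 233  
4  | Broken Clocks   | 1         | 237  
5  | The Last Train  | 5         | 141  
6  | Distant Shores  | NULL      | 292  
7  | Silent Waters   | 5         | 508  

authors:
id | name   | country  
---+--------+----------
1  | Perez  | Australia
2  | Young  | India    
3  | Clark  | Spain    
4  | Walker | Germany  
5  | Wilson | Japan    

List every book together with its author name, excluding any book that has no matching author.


INNER JOIN keeps only books rows whose author_id matches an id in authors. Walk through each book:
  - book 1 (The Long Road): author_id=3 -> matches Clark
  - book 2 (Northern Lights): author_id=4 -> matches Walker
  - book 3 (Hollow Hills): author_id=NULL, no match -> dropped
  - book 4 (Broken Clocks): author_id=1 -> matches Perez
  - book 5 (The Last Train): author_id=5 -> matches Wilson
  - book 6 (Distant Shores): author_id=NULL, no match -> dropped
  - book 7 (Silent Waters): author_id=5 -> matches Wilson
So 2 of 7 rows are dropped.

SQL:
SELECT a.title, b.name AS author
FROM books a
INNER JOIN authors b ON a.author_id = b.id

Result:
title           | author
----------------+-------
The Long Road   | Clark 
Northern Lights | Walker
Broken Clocks   | Perez 
The Last Train  | Wilson
Silent Waters   | Wilson


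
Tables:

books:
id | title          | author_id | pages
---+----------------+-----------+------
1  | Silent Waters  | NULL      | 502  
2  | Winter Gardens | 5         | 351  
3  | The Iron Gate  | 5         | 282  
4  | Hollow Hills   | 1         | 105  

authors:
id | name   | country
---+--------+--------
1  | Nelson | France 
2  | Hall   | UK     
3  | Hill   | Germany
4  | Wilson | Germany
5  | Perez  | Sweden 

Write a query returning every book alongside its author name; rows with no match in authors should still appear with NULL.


LEFT JOIN keeps every row from books (the left table); where author_id has no match in authors, the author columns become NULL. Walk through each book:
  - book 1 (Silent Waters): author_id=NULL, no match -> kept with NULL
  - book 2 (Winter Gardens): author_id=5 -> matches Perez
  - book 3 (The Iron Gate): author_id=5 -> matches Perez
  - book 4 (Hollow Hills): author_id=1 -> matches Nelson
All 4 rows appear; 1 has NULL author.

SQL:
SELECT a.title, b.name AS author
FROM books a
LEFT JOIN authors b ON a.author_id = b.id

Result:
title          | author
---------------+-------
Silent Waters  | NULL  
Winter Gardens | Perez 
The Iron Gate  | Perez 
Hollow Hills   | Nelson


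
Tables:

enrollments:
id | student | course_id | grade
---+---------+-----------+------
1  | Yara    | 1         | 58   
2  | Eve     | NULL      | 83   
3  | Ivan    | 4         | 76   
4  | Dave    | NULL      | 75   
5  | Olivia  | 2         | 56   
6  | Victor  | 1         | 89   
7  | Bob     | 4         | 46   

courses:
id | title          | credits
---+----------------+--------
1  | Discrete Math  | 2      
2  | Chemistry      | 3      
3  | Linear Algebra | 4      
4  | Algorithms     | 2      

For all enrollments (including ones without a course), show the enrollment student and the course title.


LEFT JOIN keeps every row from enrollments (the left table); where course_id has no match in courses, the course columns become NULL. Walk through each enrollment:
  - enrollment 1 (Yara): course_id=1 -> matches Discrete Math
  - enrollment 2 (Eve): course_id=NULL, no match -> kept with NULL
  - enrollment 3 (Ivan): course_id=4 -> matches Algorithms
  - enrollment 4 (Dave): course_id=NULL, no match -> kept with NULL
  - enrollment 5 (Olivia): course_id=2 -> matches Chemistry
  - enrollment 6 (Victor): course_id=1 -> matches Discrete Math
  - enrollment 7 (Bob): course_id=4 -> matches Algorithms
All 7 rows appear; 2 have NULL course.

SQL:
SELECT a.student, b.title AS course
FROM enrollments a
LEFT JOIN courses b ON a.course_id = b.id

Result:
student | course       
--------+--------------
Yara    | Discrete Math
Eve     | NULL         
Ivan    | Algorithms   
Dave    | NULL         
Olivia  | Chemistry    
Victor  | Discrete Math
Bob     | Algorithms   


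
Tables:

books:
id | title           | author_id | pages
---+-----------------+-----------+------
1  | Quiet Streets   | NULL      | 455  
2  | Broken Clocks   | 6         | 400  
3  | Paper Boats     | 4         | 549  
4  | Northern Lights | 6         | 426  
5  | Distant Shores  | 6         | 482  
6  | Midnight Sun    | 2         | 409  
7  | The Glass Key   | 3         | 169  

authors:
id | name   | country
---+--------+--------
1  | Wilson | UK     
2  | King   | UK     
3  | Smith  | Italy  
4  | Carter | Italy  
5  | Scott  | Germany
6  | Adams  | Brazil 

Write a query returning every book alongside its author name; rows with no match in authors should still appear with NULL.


LEFT JOIN keeps every row from books (the left table); where author_id has no match in authors, the author columns become NULL. Walk through each book:
  - book 1 (Quiet Streets): author_id=NULL, no match -> kept with NULL
  - book 2 (Broken Clocks): author_id=6 -> matches Adams
  - book 3 (Paper Boats): author_id=4 -> matches Carter
  - book 4 (Northern Lights): author_id=6 -> matches Adams
  - book 5 (Distant Shores): author_id=6 -> matches Adams
  - book 6 (Midnight Sun): author_id=2 -> matches King
  - book 7 (The Glass Key): author_id=3 -> matches Smith
All 7 rows appear; 1 has NULL author.

SQL:
SELECT a.title, b.name AS author
FROM books a
LEFT JOIN authors b ON a.author_id = b.id

Result:
title           | author
----------------+-------
Quiet Streets   | NULL  
Broken Clocks   | Adams 
Paper Boats     | Carter
Northern Lights | Adams 
Distant Shores  | Adams 
Midnight Sun    | King  
The Glass Key   | Smith 


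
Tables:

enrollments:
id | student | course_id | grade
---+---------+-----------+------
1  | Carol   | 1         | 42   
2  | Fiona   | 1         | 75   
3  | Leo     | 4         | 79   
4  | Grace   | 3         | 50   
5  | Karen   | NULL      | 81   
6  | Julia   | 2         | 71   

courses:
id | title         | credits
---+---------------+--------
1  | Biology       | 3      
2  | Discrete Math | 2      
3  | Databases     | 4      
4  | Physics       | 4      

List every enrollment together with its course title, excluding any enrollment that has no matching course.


INNER JOIN keeps only enrollments rows whose course_id matches an id in courses. Walk through each enrollment:
  - enrollment 1 (Carol): course_id=1 -> matches Biology
  - enrollment 2 (Fiona): course_id=1 -> matches Biology
  - enrollment 3 (Leo): course_id=4 -> matches Physics
  - enrollment 4 (Grace): course_id=3 -> matches Databases
  - enrollment 5 (Karen): course_id=NULL, no match -> dropped
  - enrollment 6 (Julia): course_id=2 -> matches Discrete Math
So 1 of 6 rows is dropped.

SQL:
SELECT a.student, b.title AS course
FROM enrollments a
INNER JOIN courses b ON a.course_id = b.id

Result:
student | course       
--------+--------------
Carol   | Biology      
Fiona   | Biology      
Leo     | Physics      
Grace   | Databases    
Julia   | Discrete Math


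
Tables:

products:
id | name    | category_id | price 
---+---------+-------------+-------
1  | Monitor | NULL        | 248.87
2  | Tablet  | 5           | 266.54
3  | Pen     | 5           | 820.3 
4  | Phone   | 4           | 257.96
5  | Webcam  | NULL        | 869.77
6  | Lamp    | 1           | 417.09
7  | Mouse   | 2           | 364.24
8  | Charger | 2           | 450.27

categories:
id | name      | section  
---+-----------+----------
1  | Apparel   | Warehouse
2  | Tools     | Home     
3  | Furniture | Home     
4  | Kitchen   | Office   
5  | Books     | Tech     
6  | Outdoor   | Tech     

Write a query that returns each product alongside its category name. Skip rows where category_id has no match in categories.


INNER JOIN keeps only products rows whose category_id matches an id in categories. Walk through each product:
  - product 1 (Monitor): category_id=NULL, no match -> dropped
  - product 2 (Tablet): category_id=5 -> matches Books
  - product 3 (Pen): category_id=5 -> matches Books
  - product 4 (Phone): category_id=4 -> matches Kitchen
  - product 5 (Webcam): category_id=NULL, no match -> dropped
  - product 6 (Lamp): category_id=1 -> matches Apparel
  - product 7 (Mouse): category_id=2 -> matches Tools
  - product 8 (Charger): category_id=2 -> matches Tools
So 2 of 8 rows are dropped.

SQL:
SELECT a.name, b.name AS category
FROM products a
INNER JOIN categories b ON a.category_id = b.id

Result:
name    | category
--------+---------
Tablet  | Books   
Pen     | Books   
Phone   | Kitchen 
Lamp    | Apparel 
Mouse   | Tools   
Charger | Tools   


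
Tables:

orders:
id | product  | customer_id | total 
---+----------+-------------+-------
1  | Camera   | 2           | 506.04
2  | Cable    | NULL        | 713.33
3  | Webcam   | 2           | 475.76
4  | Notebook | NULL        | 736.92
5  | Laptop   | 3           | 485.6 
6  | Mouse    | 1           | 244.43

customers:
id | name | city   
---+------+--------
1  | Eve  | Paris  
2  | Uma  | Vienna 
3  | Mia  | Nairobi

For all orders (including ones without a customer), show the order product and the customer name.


LEFT JOIN keeps every row from orders (the left table); where customer_id has no match in customers, the customer columns become NULL. Walk through each order:
  - order 1 (Camera): customer_id=2 -> matches Uma
  - order 2 (Cable): customer_id=NULL, no match -> kept with NULL
  - order 3 (Webcam): customer_id=2 -> matches Uma
  - order 4 (Notebook): customer_id=NULL, no match -> kept with NULL
  - order 5 (Laptop): customer_id=3 -> matches Mia
  - order 6 (Mouse): customer_id=1 -> matches Eve
All 6 rows appear; 2 have NULL customer.

SQL:
SELECT a.product, b.name AS customer
FROM orders a
LEFT JOIN customers b ON a.customer_id = b.id

Result:
product  | customer
---------+---------
Camera   | Uma     
Cable    | NULL    
Webcam   | Uma     
Notebook | NULL    
Laptop   | Mia     
Mouse    | Eve     
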